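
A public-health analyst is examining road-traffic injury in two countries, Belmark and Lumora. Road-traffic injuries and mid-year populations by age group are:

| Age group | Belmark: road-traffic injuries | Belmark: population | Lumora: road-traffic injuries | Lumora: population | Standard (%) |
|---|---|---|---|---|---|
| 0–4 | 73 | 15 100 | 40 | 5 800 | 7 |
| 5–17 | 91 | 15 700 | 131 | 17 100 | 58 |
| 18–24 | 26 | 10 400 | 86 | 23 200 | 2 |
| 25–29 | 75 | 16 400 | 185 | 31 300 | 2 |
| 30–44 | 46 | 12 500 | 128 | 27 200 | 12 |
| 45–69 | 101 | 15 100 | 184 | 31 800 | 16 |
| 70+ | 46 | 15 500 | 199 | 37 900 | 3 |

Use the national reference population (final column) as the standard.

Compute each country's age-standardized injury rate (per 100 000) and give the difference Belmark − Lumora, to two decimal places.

-132.39

Age-specific rates per 100 000 for Belmark: 483.44, 579.62, 250.00, 457.32, 368.00, 668.87, 296.77.
For Lumora: 689.66, 766.08, 370.69, 591.05, 470.59, 578.62, 525.07.
Standard weights: 0.07, 0.58, 0.02, 0.02, 0.12, 0.16, 0.03.
Belmark: 0.0700×483.44 + 0.5800×579.62 + 0.0200×250.00 + 0.0200×457.32 + 0.1200×368.00 + 0.1600×668.87 + 0.0300×296.77 = 544.2488 per 100 000.
Lumora: 0.0700×689.66 + 0.5800×766.08 + 0.0200×370.69 + 0.0200×591.05 + 0.1200×470.59 + 0.1600×578.62 + 0.0300×525.07 = 676.6394 per 100 000.
Difference = 544.2488 − 676.6394 = -132.3906.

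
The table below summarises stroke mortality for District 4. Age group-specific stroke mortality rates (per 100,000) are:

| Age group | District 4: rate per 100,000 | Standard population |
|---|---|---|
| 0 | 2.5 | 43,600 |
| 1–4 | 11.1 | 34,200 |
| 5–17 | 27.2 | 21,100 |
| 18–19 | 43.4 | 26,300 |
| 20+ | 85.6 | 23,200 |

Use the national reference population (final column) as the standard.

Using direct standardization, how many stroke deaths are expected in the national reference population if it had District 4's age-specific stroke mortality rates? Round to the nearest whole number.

Expected stroke deaths = Σ (standard pop × age-specific rate ÷ 100,000)
= 43,600×2.5/100,000 + 34,200×11.1/100,000 + 21,100×27.2/100,000 + 26,300×43.4/100,000 + 23,200×85.6/100,000
= 1.09 + 3.80 + 5.74 + 11.41 + 19.86 = 41.90.

42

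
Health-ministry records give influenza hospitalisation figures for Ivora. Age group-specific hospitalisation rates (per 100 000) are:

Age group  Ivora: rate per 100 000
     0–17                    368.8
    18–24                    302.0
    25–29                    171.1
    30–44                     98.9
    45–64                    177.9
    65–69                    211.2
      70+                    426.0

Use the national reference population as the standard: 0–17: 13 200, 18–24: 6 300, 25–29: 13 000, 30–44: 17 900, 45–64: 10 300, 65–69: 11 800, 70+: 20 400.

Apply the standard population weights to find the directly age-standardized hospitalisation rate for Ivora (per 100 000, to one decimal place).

Standard total = 92 900; weights = 0.1421, 0.0678, 0.1399, 0.1927, 0.1109, 0.1270, 0.2196.
Standardized rate: 0.1421×368.8 + 0.0678×302.0 + 0.1399×171.1 + 0.1927×98.9 + 0.1109×177.9 + 0.1270×211.2 + 0.2196×426.0 = 255.9774 per 100 000.

256.0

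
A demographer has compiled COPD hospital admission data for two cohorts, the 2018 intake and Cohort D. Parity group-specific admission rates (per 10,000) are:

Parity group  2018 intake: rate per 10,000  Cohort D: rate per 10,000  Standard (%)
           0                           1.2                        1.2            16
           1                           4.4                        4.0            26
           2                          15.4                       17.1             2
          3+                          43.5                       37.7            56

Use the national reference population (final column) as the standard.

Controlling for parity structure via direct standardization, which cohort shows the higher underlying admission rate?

Standard weights: 0.16, 0.26, 0.02, 0.56.
The 2018 intake: 0.1600×1.2 + 0.2600×4.4 + 0.0200×15.4 + 0.5600×43.5 = 26.0040 per 10,000.
Cohort D: 0.1600×1.2 + 0.2600×4.0 + 0.0200×17.1 + 0.5600×37.7 = 22.6860 per 10,000.

2018 intake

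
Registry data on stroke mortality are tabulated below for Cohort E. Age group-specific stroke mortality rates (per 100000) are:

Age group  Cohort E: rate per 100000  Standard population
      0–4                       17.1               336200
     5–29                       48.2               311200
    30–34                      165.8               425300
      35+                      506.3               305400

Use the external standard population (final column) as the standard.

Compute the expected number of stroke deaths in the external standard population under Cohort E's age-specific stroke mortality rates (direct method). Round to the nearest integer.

2459

Expected stroke deaths = Σ (standard pop × age-specific rate ÷ 100000)
= 336200×17.1/100000 + 311200×48.2/100000 + 425300×165.8/100000 + 305400×506.3/100000
= 57.49 + 150.00 + 705.15 + 1546.24 = 2458.88.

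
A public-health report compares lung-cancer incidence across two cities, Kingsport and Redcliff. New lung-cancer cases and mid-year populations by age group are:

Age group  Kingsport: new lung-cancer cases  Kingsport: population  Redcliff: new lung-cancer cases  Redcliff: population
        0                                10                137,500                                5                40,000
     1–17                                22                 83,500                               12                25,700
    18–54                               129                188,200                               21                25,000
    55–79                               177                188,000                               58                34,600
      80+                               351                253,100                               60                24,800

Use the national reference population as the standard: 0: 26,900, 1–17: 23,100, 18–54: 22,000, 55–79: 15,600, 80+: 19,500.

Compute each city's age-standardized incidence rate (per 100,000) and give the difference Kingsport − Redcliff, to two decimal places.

-38.38

Age-specific rates per 100,000 for Kingsport: 7.27, 26.35, 68.54, 94.15, 138.68.
For Redcliff: 12.50, 46.69, 84.00, 167.63, 241.94.
Standard total = 107,100; weights = 0.2512, 0.2157, 0.2054, 0.1457, 0.1821.
Kingsport: 0.2512×7.27 + 0.2157×26.35 + 0.2054×68.54 + 0.1457×94.15 + 0.1821×138.68 = 60.5529 per 100,000.
Redcliff: 0.2512×12.50 + 0.2157×46.69 + 0.2054×84.00 + 0.1457×167.63 + 0.1821×241.94 = 98.9320 per 100,000.
Difference = 60.5529 − 98.9320 = -38.3791.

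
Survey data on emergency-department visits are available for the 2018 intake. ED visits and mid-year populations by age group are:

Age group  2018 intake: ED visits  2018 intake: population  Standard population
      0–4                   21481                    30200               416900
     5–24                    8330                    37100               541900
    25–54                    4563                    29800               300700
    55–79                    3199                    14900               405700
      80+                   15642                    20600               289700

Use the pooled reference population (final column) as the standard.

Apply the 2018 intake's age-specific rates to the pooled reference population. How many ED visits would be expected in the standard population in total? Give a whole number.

Age-specific rates per 1000 for the 2018 intake: 711.291, 224.528, 153.121, 214.698, 759.320.
Expected ED visits = Σ (standard pop × age-specific rate ÷ 1000)
= 416900×711.291/1000 + 541900×224.528/1000 + 300700×153.121/1000 + 405700×214.698/1000 + 289700×759.320/1000
= 296537.38 + 121671.89 + 46043.43 + 87102.97 + 219975.12 = 771330.78.

771331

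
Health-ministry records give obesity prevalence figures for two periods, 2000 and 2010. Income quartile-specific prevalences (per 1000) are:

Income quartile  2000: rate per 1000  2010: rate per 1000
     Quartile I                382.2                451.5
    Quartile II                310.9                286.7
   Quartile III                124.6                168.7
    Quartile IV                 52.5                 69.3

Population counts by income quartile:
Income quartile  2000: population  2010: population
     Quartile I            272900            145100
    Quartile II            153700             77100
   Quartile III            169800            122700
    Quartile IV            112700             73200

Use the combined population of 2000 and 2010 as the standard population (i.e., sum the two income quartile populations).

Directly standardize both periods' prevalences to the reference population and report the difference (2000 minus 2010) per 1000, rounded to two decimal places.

-34.96

Combined standard total = 1127200; weights = 0.3708, 0.2048, 0.2595, 0.1649.
2000: 0.3708×382.2 + 0.2048×310.9 + 0.2595×124.6 + 0.1649×52.5 = 246.3809 per 1000.
2010: 0.3708×451.5 + 0.2048×286.7 + 0.2595×168.7 + 0.1649×69.3 = 281.3387 per 1000.
Difference = 246.3809 − 281.3387 = -34.9578.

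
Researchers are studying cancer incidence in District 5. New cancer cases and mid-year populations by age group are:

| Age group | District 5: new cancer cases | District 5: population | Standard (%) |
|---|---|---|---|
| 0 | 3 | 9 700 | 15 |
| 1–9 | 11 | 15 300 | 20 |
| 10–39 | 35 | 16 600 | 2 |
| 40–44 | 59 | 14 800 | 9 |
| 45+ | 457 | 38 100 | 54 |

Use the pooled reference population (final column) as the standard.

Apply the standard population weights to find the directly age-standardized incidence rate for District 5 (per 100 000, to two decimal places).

Age-specific rates per 100 000 for District 5: 30.93, 71.90, 210.84, 398.65, 1199.48.
Standard weights: 0.15, 0.20, 0.02, 0.09, 0.54.
Standardized rate: 0.1500×30.93 + 0.2000×71.90 + 0.0200×210.84 + 0.0900×398.65 + 0.5400×1199.48 = 706.8300 per 100 000.

706.83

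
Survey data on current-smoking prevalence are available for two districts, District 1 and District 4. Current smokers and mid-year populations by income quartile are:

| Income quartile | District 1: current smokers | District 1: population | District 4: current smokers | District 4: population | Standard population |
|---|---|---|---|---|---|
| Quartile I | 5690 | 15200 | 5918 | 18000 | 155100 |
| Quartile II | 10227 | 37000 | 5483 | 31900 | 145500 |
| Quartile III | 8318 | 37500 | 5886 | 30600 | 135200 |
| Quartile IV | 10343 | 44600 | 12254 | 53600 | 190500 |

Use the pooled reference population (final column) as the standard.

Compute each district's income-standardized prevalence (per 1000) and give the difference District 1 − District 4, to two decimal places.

42.93

Income-specific rates per 1000 for District 1: 374.342, 276.405, 221.813, 231.906.
For District 4: 328.778, 171.881, 192.353, 228.619.
Standard total = 626300; weights = 0.2476, 0.2323, 0.2159, 0.3042.
District 1: 0.2476×374.342 + 0.2323×276.405 + 0.2159×221.813 + 0.3042×231.906 = 275.3388 per 1000.
District 4: 0.2476×328.778 + 0.2323×171.881 + 0.2159×192.353 + 0.3042×228.619 = 232.4129 per 1000.
Difference = 275.3388 − 232.4129 = 42.9258.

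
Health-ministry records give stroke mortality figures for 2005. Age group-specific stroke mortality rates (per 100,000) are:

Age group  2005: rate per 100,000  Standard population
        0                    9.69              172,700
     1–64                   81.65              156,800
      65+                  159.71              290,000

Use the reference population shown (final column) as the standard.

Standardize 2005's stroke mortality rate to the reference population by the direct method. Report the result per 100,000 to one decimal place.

98.1

Standard total = 619,500; weights = 0.2788, 0.2531, 0.4681.
Standardized rate: 0.2788×9.69 + 0.2531×81.65 + 0.4681×159.71 = 98.1309 per 100,000.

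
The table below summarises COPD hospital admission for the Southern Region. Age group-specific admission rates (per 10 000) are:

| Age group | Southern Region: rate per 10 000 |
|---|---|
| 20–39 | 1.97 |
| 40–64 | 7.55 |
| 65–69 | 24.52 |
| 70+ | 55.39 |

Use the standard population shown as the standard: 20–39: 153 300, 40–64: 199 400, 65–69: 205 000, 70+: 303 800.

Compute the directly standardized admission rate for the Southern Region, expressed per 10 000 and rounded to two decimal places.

Standard total = 861 500; weights = 0.1779, 0.2315, 0.2380, 0.3526.
Standardized rate: 0.1779×1.97 + 0.2315×7.55 + 0.2380×24.52 + 0.3526×55.39 = 27.4655 per 10 000.

27.47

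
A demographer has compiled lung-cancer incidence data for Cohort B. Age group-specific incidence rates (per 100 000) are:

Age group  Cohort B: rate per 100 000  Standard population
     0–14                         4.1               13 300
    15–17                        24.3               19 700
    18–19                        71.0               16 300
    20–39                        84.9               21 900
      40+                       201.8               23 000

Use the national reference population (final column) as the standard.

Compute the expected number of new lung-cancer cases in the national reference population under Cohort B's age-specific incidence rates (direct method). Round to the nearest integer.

Expected new lung-cancer cases = Σ (standard pop × age-specific rate ÷ 100 000)
= 13 300×4.1/100 000 + 19 700×24.3/100 000 + 16 300×71.0/100 000 + 21 900×84.9/100 000 + 23 000×201.8/100 000
= 0.55 + 4.79 + 11.57 + 18.59 + 46.41 = 81.91.

82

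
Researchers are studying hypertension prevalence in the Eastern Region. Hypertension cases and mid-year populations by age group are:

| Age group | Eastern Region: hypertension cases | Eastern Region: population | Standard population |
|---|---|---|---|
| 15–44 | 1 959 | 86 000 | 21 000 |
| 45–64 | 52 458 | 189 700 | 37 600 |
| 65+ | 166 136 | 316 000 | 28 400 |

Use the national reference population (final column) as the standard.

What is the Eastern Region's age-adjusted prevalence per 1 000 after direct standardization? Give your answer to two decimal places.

296.63

Age-specific rates per 1 000 for the Eastern Region: 22.779, 276.531, 525.747.
Standard total = 87 000; weights = 0.2414, 0.4322, 0.3264.
Standardized rate: 0.2414×22.779 + 0.4322×276.531 + 0.3264×525.747 = 296.6339 per 1 000.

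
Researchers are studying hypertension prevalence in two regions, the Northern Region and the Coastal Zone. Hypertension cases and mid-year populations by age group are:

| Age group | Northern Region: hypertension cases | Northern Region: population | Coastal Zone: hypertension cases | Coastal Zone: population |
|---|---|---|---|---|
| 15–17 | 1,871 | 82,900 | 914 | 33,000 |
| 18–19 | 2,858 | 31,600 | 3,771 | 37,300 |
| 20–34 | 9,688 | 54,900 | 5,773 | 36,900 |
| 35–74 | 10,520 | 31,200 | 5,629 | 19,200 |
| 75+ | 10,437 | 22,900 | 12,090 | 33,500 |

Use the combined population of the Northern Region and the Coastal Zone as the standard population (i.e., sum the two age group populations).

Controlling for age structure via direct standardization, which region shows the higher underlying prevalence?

Northern Region

Age-specific rates per 1,000 for the Northern Region: 22.569, 90.443, 176.466, 337.179, 455.764.
For the Coastal Zone: 27.697, 101.099, 156.450, 293.177, 360.896.
Combined standard total = 383,400; weights = 0.3023, 0.1797, 0.2394, 0.1315, 0.1471.
The Northern Region: 0.3023×22.569 + 0.1797×90.443 + 0.2394×176.466 + 0.1315×337.179 + 0.1471×455.764 = 176.6976 per 1,000.
The Coastal Zone: 0.3023×27.697 + 0.1797×101.099 + 0.2394×156.450 + 0.1315×293.177 + 0.1471×360.896 = 155.6300 per 1,000.
The crude rates (158.27 vs 176.22) would put the Coastal Zone higher, but that reflects its age composition; once standardized to a common age structure, the Northern Region has the higher underlying rate.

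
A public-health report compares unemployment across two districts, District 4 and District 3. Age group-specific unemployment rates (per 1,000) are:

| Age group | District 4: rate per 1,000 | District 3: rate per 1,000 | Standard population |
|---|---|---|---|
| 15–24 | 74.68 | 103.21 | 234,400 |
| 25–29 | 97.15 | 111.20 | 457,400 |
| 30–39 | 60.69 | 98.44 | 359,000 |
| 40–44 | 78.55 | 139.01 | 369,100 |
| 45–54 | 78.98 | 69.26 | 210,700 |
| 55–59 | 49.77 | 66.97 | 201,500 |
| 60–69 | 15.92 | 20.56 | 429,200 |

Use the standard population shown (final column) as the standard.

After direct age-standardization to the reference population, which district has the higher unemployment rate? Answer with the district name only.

Standard total = 2,261,300; weights = 0.1037, 0.2023, 0.1588, 0.1632, 0.0932, 0.0891, 0.1898.
District 4: 0.1037×74.68 + 0.2023×97.15 + 0.1588×60.69 + 0.1632×78.55 + 0.0932×78.98 + 0.0891×49.77 + 0.1898×15.92 = 64.6639 per 1,000.
District 3: 0.1037×103.21 + 0.2023×111.20 + 0.1588×98.44 + 0.1632×139.01 + 0.0932×69.26 + 0.0891×66.97 + 0.1898×20.56 = 87.8325 per 1,000.

District 3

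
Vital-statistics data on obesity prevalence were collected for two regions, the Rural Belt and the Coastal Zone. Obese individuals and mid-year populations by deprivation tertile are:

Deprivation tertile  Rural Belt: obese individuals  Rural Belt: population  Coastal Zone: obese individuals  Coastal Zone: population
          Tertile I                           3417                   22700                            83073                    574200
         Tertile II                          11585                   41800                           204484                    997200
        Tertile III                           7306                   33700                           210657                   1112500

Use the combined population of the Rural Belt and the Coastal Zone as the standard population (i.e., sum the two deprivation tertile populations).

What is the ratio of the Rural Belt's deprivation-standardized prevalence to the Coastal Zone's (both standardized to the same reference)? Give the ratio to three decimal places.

Deprivation-specific rates per 1000 for the Rural Belt: 150.529, 277.153, 216.795.
For the Coastal Zone: 144.676, 205.058, 189.355.
Combined standard total = 2782100; weights = 0.2146, 0.3735, 0.4120.
The Rural Belt: 0.2146×150.529 + 0.3735×277.153 + 0.4120×216.795 = 225.1189 per 1000.
The Coastal Zone: 0.2146×144.676 + 0.3735×205.058 + 0.4120×189.355 = 185.6335 per 1000.
Ratio = 225.1189 ÷ 185.6335 = 1.21271.

1.213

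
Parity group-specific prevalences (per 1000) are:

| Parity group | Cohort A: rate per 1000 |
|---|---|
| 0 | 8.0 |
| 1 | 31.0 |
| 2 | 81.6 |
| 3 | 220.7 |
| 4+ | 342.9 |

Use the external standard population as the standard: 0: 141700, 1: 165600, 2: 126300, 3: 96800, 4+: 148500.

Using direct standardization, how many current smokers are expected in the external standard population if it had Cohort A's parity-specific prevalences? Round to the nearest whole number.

Expected current smokers = Σ (standard pop × parity-specific rate ÷ 1000)
= 141700×8.0/1000 + 165600×31.0/1000 + 126300×81.6/1000 + 96800×220.7/1000 + 148500×342.9/1000
= 1133.60 + 5133.60 + 10306.08 + 21363.76 + 50920.65 = 88857.69.

88858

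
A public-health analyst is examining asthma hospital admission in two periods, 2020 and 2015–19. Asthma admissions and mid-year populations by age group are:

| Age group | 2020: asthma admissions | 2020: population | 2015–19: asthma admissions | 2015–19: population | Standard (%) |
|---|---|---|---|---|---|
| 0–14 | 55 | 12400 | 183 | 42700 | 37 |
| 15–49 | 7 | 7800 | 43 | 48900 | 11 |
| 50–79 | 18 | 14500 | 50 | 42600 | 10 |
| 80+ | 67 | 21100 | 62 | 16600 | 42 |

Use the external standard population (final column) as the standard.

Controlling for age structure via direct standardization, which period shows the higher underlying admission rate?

Age-specific rates per 10000 for 2020: 44.35, 8.97, 12.41, 31.75.
For 2015–19: 42.86, 8.79, 11.74, 37.35.
Standard weights: 0.37, 0.11, 0.10, 0.42.
2020: 0.3700×44.35 + 0.1100×8.97 + 0.1000×12.41 + 0.4200×31.75 = 31.9763 per 10000.
2015–19: 0.3700×42.86 + 0.1100×8.79 + 0.1000×11.74 + 0.4200×37.35 = 33.6849 per 10000.
The crude rates (26.34 vs 22.41) would put 2020 higher, but that reflects its age composition; once standardized to a common age structure, 2015–19 has the higher underlying rate.

2015–19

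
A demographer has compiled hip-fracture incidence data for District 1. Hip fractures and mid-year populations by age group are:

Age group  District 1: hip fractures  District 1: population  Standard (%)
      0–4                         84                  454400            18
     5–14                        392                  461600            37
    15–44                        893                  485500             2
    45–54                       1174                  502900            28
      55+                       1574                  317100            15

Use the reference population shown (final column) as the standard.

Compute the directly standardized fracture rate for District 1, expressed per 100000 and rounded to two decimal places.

178.25

Age-specific rates per 100000 for District 1: 18.49, 84.92, 183.93, 233.45, 496.37.
Standard weights: 0.18, 0.37, 0.02, 0.28, 0.15.
Standardized rate: 0.1800×18.49 + 0.3700×84.92 + 0.0200×183.93 + 0.2800×233.45 + 0.1500×496.37 = 178.2482 per 100000.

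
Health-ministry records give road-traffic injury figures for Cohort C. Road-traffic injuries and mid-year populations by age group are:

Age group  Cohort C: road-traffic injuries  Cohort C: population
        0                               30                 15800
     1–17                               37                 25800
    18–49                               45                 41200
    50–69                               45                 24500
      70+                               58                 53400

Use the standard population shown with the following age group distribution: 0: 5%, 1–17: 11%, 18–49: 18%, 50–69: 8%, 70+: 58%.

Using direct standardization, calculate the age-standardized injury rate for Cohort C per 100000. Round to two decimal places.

122.62

Age-specific rates per 100000 for Cohort C: 189.87, 143.41, 109.22, 183.67, 108.61.
Standard weights: 0.05, 0.11, 0.18, 0.08, 0.58.
Standardized rate: 0.0500×189.87 + 0.1100×143.41 + 0.1800×109.22 + 0.0800×183.67 + 0.5800×108.61 = 122.6192 per 100000.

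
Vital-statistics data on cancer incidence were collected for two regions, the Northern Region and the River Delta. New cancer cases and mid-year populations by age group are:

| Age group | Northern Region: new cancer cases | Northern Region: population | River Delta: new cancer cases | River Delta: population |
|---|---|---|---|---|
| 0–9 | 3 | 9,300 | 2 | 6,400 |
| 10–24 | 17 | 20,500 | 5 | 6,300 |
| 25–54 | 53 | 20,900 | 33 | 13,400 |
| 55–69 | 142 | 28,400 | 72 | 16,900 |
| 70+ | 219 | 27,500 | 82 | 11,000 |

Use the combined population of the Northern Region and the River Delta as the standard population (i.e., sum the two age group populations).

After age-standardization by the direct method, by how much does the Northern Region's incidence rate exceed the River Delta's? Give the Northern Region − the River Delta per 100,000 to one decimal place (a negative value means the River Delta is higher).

35.3

Age-specific rates per 100,000 for the Northern Region: 32.26, 82.93, 253.59, 500.00, 796.36.
For the River Delta: 31.25, 79.37, 246.27, 426.04, 745.45.
Combined standard total = 160,600; weights = 0.0978, 0.1669, 0.2136, 0.2821, 0.2397.
The Northern Region: 0.0978×32.26 + 0.1669×82.93 + 0.2136×253.59 + 0.2821×500.00 + 0.2397×796.36 = 403.0945 per 100,000.
The River Delta: 0.0978×31.25 + 0.1669×79.37 + 0.2136×246.27 + 0.2821×426.04 + 0.2397×745.45 = 367.7711 per 100,000.
Difference = 403.0945 − 367.7711 = 35.3234.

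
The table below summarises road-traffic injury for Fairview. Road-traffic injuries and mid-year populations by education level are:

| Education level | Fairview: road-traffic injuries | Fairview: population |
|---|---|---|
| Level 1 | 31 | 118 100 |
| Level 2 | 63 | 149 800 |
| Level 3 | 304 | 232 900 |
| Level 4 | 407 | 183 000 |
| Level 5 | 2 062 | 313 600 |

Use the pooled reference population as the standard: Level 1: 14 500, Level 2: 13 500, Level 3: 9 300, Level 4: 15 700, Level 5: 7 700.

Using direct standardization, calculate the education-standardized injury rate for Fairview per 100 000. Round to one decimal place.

176.6

Education-specific rates per 100 000 for Fairview: 26.25, 42.06, 130.53, 222.40, 657.53.
Standard total = 60 700; weights = 0.2389, 0.2224, 0.1532, 0.2586, 0.1269.
Standardized rate: 0.2389×26.25 + 0.2224×42.06 + 0.1532×130.53 + 0.2586×222.40 + 0.1269×657.53 = 176.5564 per 100 000.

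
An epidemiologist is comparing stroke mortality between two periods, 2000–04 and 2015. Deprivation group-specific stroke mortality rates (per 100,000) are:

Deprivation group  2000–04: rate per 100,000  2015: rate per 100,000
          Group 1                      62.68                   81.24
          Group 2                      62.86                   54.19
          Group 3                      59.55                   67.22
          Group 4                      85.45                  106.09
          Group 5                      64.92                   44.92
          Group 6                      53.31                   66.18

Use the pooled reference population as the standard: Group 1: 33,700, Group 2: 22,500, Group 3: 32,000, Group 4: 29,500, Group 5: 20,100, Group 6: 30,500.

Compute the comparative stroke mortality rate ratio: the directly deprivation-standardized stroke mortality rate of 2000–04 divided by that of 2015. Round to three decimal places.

0.895

Standard total = 168,300; weights = 0.2002, 0.1337, 0.1901, 0.1753, 0.1194, 0.1812.
2000–04: 0.2002×62.68 + 0.1337×62.86 + 0.1901×59.55 + 0.1753×85.45 + 0.1194×64.92 + 0.1812×53.31 = 64.6696 per 100,000.
2015: 0.2002×81.24 + 0.1337×54.19 + 0.1901×67.22 + 0.1753×106.09 + 0.1194×44.92 + 0.1812×66.18 = 72.2468 per 100,000.
Ratio = 64.6696 ÷ 72.2468 = 0.89512.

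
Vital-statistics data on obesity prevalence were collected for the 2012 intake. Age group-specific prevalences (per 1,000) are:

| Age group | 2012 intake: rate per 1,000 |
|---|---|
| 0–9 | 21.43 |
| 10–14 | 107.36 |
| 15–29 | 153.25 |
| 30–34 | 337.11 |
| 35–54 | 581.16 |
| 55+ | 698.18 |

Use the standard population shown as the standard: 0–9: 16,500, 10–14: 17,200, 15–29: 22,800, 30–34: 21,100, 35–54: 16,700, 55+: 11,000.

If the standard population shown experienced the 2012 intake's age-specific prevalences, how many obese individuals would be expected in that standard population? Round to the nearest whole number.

30193

Expected obese individuals = Σ (standard pop × age-specific rate ÷ 1,000)
= 16,500×21.43/1,000 + 17,200×107.36/1,000 + 22,800×153.25/1,000 + 21,100×337.11/1,000 + 16,700×581.16/1,000 + 11,000×698.18/1,000
= 353.60 + 1846.59 + 3494.10 + 7113.02 + 9705.37 + 7679.98 = 30192.66.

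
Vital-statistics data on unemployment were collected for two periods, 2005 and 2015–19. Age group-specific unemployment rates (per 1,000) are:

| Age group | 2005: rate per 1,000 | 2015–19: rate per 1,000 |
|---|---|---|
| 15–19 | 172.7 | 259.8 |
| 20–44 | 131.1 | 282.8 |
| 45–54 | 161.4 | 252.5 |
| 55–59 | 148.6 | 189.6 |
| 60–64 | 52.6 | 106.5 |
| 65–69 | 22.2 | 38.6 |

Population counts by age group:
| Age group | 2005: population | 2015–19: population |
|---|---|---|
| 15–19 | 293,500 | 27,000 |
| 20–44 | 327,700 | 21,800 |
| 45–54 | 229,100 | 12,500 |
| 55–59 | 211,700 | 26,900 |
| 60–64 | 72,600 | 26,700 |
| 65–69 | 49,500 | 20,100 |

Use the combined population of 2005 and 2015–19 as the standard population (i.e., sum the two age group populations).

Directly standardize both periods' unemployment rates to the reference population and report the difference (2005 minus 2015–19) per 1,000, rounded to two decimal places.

-90.38

Combined standard total = 1,319,100; weights = 0.2430, 0.2650, 0.1832, 0.1809, 0.0753, 0.0528.
2005: 0.2430×172.7 + 0.2650×131.1 + 0.1832×161.4 + 0.1809×148.6 + 0.0753×52.6 + 0.0528×22.2 = 138.2672 per 1,000.
2015–19: 0.2430×259.8 + 0.2650×282.8 + 0.1832×252.5 + 0.1809×189.6 + 0.0753×106.5 + 0.0528×38.6 = 228.6476 per 1,000.
Difference = 138.2672 − 228.6476 = -90.3804.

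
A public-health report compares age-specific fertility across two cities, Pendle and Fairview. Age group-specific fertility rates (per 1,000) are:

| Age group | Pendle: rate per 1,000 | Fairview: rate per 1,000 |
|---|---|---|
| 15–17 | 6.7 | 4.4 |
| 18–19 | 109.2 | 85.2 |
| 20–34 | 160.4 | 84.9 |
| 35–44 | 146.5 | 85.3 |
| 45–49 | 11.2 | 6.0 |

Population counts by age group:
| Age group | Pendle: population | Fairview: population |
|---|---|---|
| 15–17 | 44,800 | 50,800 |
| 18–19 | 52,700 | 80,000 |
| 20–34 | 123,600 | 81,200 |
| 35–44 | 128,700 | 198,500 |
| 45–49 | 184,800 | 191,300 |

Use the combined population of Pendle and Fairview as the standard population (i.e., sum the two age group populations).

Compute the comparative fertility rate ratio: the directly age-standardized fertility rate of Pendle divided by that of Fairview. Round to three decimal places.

1.689

Combined standard total = 1,136,400; weights = 0.0841, 0.1168, 0.1802, 0.2879, 0.3310.
Pendle: 0.0841×6.7 + 0.1168×109.2 + 0.1802×160.4 + 0.2879×146.5 + 0.3310×11.2 = 88.1102 per 1,000.
Fairview: 0.0841×4.4 + 0.1168×85.2 + 0.1802×84.9 + 0.2879×85.3 + 0.3310×6.0 = 52.1656 per 1,000.
Ratio = 88.1102 ÷ 52.1656 = 1.68905.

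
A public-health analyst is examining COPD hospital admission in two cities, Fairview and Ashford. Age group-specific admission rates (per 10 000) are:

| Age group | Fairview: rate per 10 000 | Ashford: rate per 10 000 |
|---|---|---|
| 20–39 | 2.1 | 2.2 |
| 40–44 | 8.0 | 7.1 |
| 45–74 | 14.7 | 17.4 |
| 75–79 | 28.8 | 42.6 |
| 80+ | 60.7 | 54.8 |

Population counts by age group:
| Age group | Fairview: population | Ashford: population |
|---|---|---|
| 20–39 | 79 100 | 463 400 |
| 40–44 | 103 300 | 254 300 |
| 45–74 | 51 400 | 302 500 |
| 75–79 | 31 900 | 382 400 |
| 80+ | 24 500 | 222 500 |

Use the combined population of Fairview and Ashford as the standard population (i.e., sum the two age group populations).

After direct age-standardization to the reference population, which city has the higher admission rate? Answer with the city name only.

Combined standard total = 1 915 300; weights = 0.2832, 0.1867, 0.1848, 0.2163, 0.1290.
Fairview: 0.2832×2.1 + 0.1867×8.0 + 0.1848×14.7 + 0.2163×28.8 + 0.1290×60.7 = 18.8624 per 10 000.
Ashford: 0.2832×2.2 + 0.1867×7.1 + 0.1848×17.4 + 0.2163×42.6 + 0.1290×54.8 = 21.4458 per 10 000.

Ashford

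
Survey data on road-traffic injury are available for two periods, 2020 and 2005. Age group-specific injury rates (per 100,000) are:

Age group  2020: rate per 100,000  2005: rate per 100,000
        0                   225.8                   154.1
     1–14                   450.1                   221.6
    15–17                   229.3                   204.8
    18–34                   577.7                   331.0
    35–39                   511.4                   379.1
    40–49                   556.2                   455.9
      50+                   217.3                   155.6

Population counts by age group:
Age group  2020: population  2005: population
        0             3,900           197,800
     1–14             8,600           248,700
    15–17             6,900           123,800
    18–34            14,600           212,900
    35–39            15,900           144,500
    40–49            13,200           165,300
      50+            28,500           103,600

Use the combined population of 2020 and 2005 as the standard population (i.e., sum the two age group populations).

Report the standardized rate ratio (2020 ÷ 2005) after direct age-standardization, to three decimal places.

Combined standard total = 1,288,200; weights = 0.1566, 0.1997, 0.1015, 0.1766, 0.1245, 0.1386, 0.1025.
2020: 0.1566×225.8 + 0.1997×450.1 + 0.1015×229.3 + 0.1766×577.7 + 0.1245×511.4 + 0.1386×556.2 + 0.1025×217.3 = 413.5743 per 100,000.
2005: 0.1566×154.1 + 0.1997×221.6 + 0.1015×204.8 + 0.1766×331.0 + 0.1245×379.1 + 0.1386×455.9 + 0.1025×155.6 = 273.9560 per 100,000.
Ratio = 413.5743 ÷ 273.9560 = 1.50964.

1.510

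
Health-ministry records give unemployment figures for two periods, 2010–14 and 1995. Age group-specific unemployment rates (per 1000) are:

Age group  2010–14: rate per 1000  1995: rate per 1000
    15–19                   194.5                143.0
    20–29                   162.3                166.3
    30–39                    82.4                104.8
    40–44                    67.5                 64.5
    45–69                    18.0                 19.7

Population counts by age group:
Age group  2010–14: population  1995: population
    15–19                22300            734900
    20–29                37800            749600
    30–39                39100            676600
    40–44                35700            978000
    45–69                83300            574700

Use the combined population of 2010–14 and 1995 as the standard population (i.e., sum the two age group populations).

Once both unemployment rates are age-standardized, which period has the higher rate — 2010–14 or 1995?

2010–14

Combined standard total = 3932000; weights = 0.1926, 0.2003, 0.1820, 0.2578, 0.1673.
2010–14: 0.1926×194.5 + 0.2003×162.3 + 0.1820×82.4 + 0.2578×67.5 + 0.1673×18.0 = 105.3695 per 1000.
1995: 0.1926×143.0 + 0.2003×166.3 + 0.1820×104.8 + 0.2578×64.5 + 0.1673×19.7 = 99.8413 per 1000.
The crude rates (80.67 vs 100.99) would put 1995 higher, but that reflects its age composition; once standardized to a common age structure, 2010–14 has the higher underlying rate.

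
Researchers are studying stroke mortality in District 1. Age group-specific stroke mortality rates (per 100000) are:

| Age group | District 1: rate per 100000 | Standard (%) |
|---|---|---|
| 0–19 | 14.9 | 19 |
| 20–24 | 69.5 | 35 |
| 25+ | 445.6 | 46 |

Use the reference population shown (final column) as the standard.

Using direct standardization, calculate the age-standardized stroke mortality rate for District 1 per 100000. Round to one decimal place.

232.1

Standard weights: 0.19, 0.35, 0.46.
Standardized rate: 0.1900×14.9 + 0.3500×69.5 + 0.4600×445.6 = 232.1320 per 100000.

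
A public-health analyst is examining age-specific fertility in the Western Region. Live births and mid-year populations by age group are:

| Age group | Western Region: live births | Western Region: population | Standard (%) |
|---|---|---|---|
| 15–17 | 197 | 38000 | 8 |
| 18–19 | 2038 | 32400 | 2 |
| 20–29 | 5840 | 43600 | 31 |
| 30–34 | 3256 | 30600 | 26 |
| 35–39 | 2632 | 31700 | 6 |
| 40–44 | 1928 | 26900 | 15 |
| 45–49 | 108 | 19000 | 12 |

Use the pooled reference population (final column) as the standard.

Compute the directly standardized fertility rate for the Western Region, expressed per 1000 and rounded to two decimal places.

Age-specific rates per 1000 for the Western Region: 5.184, 62.901, 133.945, 106.405, 83.028, 71.673, 5.684.
Standard weights: 0.08, 0.02, 0.31, 0.26, 0.06, 0.15, 0.12.
Standardized rate: 0.0800×5.184 + 0.0200×62.901 + 0.3100×133.945 + 0.2600×106.405 + 0.0600×83.028 + 0.1500×71.673 + 0.1200×5.684 = 87.2758 per 1000.

87.28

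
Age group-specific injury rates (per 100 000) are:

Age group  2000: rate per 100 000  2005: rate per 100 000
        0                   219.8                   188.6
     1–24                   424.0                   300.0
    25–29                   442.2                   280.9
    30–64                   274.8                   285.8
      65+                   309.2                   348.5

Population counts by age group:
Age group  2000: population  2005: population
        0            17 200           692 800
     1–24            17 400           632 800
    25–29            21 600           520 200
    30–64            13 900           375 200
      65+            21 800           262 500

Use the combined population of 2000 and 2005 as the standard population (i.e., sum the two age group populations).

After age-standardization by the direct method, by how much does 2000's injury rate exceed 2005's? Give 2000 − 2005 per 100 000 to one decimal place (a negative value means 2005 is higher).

Combined standard total = 2 575 400; weights = 0.2757, 0.2525, 0.2104, 0.1511, 0.1104.
2000: 0.2757×219.8 + 0.2525×424.0 + 0.2104×442.2 + 0.1511×274.8 + 0.1104×309.2 = 336.3194 per 100 000.
2005: 0.2757×188.6 + 0.2525×300.0 + 0.2104×280.9 + 0.1511×285.8 + 0.1104×348.5 = 268.4791 per 100 000.
Difference = 336.3194 − 268.4791 = 67.8404.

67.8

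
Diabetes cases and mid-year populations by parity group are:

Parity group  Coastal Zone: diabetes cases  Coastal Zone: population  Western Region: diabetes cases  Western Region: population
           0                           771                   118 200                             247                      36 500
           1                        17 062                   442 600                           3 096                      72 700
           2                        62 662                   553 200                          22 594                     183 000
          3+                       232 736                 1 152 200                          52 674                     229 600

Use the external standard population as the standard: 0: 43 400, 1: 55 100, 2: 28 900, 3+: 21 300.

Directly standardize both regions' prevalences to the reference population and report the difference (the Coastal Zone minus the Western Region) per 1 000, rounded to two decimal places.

-7.48

Parity-specific rates per 1 000 for the Coastal Zone: 6.523, 38.549, 113.272, 201.993.
For the Western Region: 6.767, 42.586, 123.464, 229.416.
Standard total = 148 700; weights = 0.2919, 0.3705, 0.1944, 0.1432.
The Coastal Zone: 0.2919×6.523 + 0.3705×38.549 + 0.1944×113.272 + 0.1432×201.993 = 67.1363 per 1 000.
The Western Region: 0.2919×6.767 + 0.3705×42.586 + 0.1944×123.464 + 0.1432×229.416 = 74.6125 per 1 000.
Difference = 67.1363 − 74.6125 = -7.4761.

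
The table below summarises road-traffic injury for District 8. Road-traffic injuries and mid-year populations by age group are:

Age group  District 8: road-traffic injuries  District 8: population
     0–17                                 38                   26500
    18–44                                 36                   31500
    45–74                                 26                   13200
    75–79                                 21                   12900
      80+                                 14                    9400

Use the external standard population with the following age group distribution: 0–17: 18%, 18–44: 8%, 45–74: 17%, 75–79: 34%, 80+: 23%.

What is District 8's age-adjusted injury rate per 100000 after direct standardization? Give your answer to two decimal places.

Age-specific rates per 100000 for District 8: 143.40, 114.29, 196.97, 162.79, 148.94.
Standard weights: 0.18, 0.08, 0.17, 0.34, 0.23.
Standardized rate: 0.1800×143.40 + 0.0800×114.29 + 0.1700×196.97 + 0.3400×162.79 + 0.2300×148.94 = 158.0432 per 100000.

158.04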